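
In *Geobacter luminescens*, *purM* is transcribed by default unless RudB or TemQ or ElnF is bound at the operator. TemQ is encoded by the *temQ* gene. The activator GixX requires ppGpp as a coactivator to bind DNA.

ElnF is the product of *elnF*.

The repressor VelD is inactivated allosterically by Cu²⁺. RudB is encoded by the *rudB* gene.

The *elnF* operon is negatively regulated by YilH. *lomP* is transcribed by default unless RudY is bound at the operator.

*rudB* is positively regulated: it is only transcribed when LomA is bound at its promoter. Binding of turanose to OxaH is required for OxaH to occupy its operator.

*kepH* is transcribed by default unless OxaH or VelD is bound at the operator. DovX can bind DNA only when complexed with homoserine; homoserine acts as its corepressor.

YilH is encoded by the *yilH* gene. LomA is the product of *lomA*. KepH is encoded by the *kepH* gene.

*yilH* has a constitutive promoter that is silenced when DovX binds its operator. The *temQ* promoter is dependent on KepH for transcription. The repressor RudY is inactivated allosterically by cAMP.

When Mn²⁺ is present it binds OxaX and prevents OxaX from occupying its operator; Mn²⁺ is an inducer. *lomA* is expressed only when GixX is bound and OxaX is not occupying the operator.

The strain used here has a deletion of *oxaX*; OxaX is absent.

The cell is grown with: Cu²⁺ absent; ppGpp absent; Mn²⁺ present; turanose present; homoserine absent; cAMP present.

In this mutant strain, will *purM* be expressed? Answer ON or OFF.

ON

ppGpp is absent, so GixX is inactive.
OxaX is non-functional in this strain, so it has no effect.
Required activator GixX is absent, so *lomA* is not transcribed.
So LomA is not produced.
Required activator LomA is absent, so *rudB* is not transcribed.
So RudB is not produced.
Turanose is present, so OxaH is active.
Cu²⁺ is absent, so VelD is active.
With repressor OxaH bound, *kepH* is not transcribed.
So KepH is not produced.
Required activator KepH is absent, so *temQ* is not transcribed.
So TemQ is not produced.
Homoserine is absent, so DovX is inactive.
With no repressor bound, *yilH* is transcribed.
So YilH is produced and active.
With repressor YilH bound, *elnF* is not transcribed.
So ElnF is not produced.
With no repressor bound, *purM* is transcribed.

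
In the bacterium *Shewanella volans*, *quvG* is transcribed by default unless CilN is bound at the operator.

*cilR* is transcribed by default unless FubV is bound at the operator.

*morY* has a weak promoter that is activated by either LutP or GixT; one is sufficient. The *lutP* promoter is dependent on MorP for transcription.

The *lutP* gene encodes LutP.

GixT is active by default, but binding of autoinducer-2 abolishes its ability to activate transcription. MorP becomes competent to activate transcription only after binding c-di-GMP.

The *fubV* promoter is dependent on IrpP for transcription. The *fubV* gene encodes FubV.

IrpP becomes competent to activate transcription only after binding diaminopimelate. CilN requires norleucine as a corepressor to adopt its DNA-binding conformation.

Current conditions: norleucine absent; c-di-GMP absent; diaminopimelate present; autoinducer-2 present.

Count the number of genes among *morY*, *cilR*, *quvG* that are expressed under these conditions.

1

c-di-GMP is absent, so MorP is inactive.
Required activator MorP is absent, so *lutP* is not transcribed.
So LutP is not produced.
Autoinducer-2 is present, so GixT is inactive.
No activator is available at the *morY* promoter, so *morY* is not transcribed.
→ *morY* is OFF.
Diaminopimelate is present, so IrpP is active.
No repressor is bound and IrpP is active, so *fubV* is transcribed.
So FubV is produced and active.
With repressor FubV bound, *cilR* is not transcribed.
→ *cilR* is OFF.
Norleucine is absent, so CilN is inactive.
With no repressor bound, *quvG* is transcribed.
→ *quvG* is ON.
1 of the 3 genes is transcribed.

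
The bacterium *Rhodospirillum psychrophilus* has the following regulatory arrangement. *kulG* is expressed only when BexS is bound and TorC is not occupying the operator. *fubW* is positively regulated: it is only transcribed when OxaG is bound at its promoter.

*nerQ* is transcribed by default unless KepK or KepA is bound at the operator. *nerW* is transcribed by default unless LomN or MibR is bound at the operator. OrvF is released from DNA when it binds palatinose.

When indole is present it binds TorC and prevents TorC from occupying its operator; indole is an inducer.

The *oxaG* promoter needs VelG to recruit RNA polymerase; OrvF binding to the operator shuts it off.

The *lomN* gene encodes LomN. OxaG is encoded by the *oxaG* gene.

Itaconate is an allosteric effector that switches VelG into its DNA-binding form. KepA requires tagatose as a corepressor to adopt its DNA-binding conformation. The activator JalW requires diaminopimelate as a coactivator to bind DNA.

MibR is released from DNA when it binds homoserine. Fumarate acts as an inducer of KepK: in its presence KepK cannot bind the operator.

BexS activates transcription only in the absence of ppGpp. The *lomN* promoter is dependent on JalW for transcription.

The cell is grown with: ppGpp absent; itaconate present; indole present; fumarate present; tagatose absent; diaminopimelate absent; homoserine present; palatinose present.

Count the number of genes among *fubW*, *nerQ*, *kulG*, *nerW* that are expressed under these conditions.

4

Palatinose is present, so OrvF is inactive.
Itaconate is present, so VelG is active.
No repressor is bound and VelG is active, so *oxaG* is transcribed.
So OxaG is produced and active.
No repressor is bound and OxaG is active, so *fubW* is transcribed.
→ *fubW* is ON.
Fumarate is present, so KepK is inactive.
Tagatose is absent, so KepA is inactive.
With no repressor bound, *nerQ* is transcribed.
→ *nerQ* is ON.
ppGpp is absent, so BexS is active.
Indole is present, so TorC is inactive.
No repressor is bound and BexS is active, so *kulG* is transcribed.
→ *kulG* is ON.
Diaminopimelate is absent, so JalW is inactive.
Required activator JalW is absent, so *lomN* is not transcribed.
So LomN is not produced.
Homoserine is present, so MibR is inactive.
With no repressor bound, *nerW* is transcribed.
→ *nerW* is ON.
4 of the 4 genes are transcribed.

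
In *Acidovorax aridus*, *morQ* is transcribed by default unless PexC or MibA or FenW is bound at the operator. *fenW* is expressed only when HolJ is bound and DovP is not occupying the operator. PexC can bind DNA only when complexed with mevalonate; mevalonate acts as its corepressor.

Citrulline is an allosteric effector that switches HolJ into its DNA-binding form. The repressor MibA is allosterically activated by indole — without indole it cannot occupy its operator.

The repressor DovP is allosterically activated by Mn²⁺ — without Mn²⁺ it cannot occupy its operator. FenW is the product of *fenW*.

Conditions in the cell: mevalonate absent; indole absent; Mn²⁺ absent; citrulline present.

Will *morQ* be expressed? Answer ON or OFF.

Mevalonate is absent, so PexC is inactive.
Indole is absent, so MibA is inactive.
Mn²⁺ is absent, so DovP is inactive.
Citrulline is present, so HolJ is active.
No repressor is bound and HolJ is active, so *fenW* is transcribed.
So FenW is produced and active.
With repressor FenW bound, *morQ* is not transcribed.

OFF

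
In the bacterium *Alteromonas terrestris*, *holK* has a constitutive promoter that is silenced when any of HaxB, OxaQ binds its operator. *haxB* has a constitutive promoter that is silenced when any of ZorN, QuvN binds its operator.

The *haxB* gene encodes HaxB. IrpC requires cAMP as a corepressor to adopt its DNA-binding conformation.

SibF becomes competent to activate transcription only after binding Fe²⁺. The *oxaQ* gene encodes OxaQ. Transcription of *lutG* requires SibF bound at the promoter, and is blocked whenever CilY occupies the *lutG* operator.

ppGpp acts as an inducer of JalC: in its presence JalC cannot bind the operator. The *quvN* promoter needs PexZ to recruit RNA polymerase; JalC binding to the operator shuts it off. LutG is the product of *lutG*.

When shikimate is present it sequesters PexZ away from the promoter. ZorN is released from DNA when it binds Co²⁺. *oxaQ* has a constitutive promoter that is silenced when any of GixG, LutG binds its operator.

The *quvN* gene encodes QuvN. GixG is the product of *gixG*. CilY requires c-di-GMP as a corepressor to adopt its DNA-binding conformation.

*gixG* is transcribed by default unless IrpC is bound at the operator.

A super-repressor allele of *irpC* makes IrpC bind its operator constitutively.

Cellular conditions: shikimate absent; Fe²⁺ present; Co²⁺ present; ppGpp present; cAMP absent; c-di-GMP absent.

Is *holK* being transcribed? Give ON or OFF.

Co²⁺ is present, so ZorN is inactive.
Shikimate is absent, so PexZ is active.
ppGpp is present, so JalC is inactive.
No repressor is bound and PexZ is active, so *quvN* is transcribed.
So QuvN is produced and active.
With repressor QuvN bound, *haxB* is not transcribed.
So HaxB is not produced.
IrpC is constitutively active in this strain.
With repressor IrpC bound, *gixG* is not transcribed.
So GixG is not produced.
c-di-GMP is absent, so CilY is inactive.
Fe²⁺ is present, so SibF is active.
No repressor is bound and SibF is active, so *lutG* is transcribed.
So LutG is produced and active.
With repressor LutG bound, *oxaQ* is not transcribed.
So OxaQ is not produced.
With no repressor bound, *holK* is transcribed.

ON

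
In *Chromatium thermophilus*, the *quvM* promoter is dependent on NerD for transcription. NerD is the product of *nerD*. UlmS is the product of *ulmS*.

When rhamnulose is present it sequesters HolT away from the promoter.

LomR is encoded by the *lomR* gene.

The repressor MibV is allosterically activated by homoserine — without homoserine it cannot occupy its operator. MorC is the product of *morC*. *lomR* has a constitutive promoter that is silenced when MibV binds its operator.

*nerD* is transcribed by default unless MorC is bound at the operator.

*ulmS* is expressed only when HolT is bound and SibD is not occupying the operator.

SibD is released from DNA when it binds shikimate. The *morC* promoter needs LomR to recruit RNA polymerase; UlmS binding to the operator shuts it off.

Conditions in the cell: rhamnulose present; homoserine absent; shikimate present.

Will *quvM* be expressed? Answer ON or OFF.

OFF

Homoserine is absent, so MibV is inactive.
With no repressor bound, *lomR* is transcribed.
So LomR is produced and active.
Shikimate is present, so SibD is inactive.
Rhamnulose is present, so HolT is inactive.
Required activator HolT is absent, so *ulmS* is not transcribed.
So UlmS is not produced.
No repressor is bound and LomR is active, so *morC* is transcribed.
So MorC is produced and active.
With repressor MorC bound, *nerD* is not transcribed.
So NerD is not produced.
Required activator NerD is absent, so *quvM* is not transcribed.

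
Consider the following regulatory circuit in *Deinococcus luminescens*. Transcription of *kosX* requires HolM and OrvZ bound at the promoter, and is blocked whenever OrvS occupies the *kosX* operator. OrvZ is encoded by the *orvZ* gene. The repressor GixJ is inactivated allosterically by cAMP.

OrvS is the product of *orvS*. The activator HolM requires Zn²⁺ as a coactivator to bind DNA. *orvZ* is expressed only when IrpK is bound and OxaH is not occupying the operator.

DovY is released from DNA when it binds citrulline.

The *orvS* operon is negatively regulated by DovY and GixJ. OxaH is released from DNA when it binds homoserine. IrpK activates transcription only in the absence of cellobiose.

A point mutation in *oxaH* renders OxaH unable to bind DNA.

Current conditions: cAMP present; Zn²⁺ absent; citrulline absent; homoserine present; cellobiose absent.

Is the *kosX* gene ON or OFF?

OFF

Citrulline is absent, so DovY is active.
cAMP is present, so GixJ is inactive.
With repressor DovY bound, *orvS* is not transcribed.
So OrvS is not produced.
Zn²⁺ is absent, so HolM is inactive.
OxaH is non-functional in this strain, so it has no effect.
Cellobiose is absent, so IrpK is active.
No repressor is bound and IrpK is active, so *orvZ* is transcribed.
So OrvZ is produced and active.
Required activator HolM is absent, so *kosX* is not transcribed.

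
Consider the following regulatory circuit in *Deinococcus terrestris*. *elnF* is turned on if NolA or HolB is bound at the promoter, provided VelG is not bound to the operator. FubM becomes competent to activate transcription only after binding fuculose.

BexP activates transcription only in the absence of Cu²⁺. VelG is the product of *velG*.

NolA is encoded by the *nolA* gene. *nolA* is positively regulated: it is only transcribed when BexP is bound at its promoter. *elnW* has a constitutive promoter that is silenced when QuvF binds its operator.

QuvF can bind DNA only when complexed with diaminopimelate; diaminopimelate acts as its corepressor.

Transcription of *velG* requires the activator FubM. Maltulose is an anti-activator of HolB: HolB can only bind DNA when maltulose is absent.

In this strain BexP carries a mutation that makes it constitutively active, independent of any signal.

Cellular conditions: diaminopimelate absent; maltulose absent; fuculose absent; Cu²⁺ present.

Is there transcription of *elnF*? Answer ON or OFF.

BexP is constitutively active in this strain.
No repressor is bound and BexP is active, so *nolA* is transcribed.
So NolA is produced and active.
Maltulose is absent, so HolB is active.
Fuculose is absent, so FubM is inactive.
Required activator FubM is absent, so *velG* is not transcribed.
So VelG is not produced.
Activator NolA is present, so *elnF* is transcribed.

ON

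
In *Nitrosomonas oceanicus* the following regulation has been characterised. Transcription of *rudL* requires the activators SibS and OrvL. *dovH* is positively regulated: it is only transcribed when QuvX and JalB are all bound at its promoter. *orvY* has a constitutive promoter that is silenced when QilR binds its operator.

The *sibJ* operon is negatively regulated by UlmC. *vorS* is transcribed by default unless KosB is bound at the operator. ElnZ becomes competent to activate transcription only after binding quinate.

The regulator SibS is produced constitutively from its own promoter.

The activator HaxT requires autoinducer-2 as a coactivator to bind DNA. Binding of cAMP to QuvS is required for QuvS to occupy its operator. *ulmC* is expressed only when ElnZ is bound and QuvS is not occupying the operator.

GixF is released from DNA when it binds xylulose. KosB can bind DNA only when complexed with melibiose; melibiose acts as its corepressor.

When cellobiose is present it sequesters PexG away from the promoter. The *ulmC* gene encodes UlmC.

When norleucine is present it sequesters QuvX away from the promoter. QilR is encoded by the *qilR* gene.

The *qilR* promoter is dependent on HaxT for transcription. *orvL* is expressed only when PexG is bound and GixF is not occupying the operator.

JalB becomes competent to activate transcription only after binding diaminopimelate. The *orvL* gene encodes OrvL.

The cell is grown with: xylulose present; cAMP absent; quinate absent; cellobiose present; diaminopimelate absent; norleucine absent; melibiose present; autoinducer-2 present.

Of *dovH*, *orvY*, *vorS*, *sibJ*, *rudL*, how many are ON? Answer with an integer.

1

Norleucine is absent, so QuvX is active.
Diaminopimelate is absent, so JalB is inactive.
Required activator JalB is absent, so *dovH* is not transcribed.
→ *dovH* is OFF.
Autoinducer-2 is present, so HaxT is active.
No repressor is bound and HaxT is active, so *qilR* is transcribed.
So QilR is produced and active.
With repressor QilR bound, *orvY* is not transcribed.
→ *orvY* is OFF.
Melibiose is present, so KosB is active.
With repressor KosB bound, *vorS* is not transcribed.
→ *vorS* is OFF.
cAMP is absent, so QuvS is inactive.
Quinate is absent, so ElnZ is inactive.
Required activator ElnZ is absent, so *ulmC* is not transcribed.
So UlmC is not produced.
With no repressor bound, *sibJ* is transcribed.
→ *sibJ* is ON.
SibS is produced constitutively and is active.
Cellobiose is present, so PexG is inactive.
Xylulose is present, so GixF is inactive.
Required activator PexG is absent, so *orvL* is not transcribed.
So OrvL is not produced.
Required activator OrvL is absent, so *rudL* is not transcribed.
→ *rudL* is OFF.
1 of the 5 genes is transcribed.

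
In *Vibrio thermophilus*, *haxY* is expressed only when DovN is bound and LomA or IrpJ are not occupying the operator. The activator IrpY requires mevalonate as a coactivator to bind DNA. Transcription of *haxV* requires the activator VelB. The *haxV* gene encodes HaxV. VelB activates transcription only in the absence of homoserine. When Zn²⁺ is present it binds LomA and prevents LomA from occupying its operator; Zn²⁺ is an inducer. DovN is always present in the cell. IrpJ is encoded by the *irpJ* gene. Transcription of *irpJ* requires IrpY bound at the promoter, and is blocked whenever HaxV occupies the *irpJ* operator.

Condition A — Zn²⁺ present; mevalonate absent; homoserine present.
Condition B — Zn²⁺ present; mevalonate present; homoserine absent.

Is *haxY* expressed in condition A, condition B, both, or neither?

Condition A:
Zn²⁺ is present, so LomA is inactive.
Mevalonate is absent, so IrpY is inactive.
Homoserine is present, so VelB is inactive.
Required activator VelB is absent, so *haxV* is not transcribed.
So HaxV is not produced.
Required activator IrpY is absent, so *irpJ* is not transcribed.
So IrpJ is not produced.
DovN is produced constitutively and is active.
No repressor is bound and DovN is active, so *haxY* is transcribed.
→ *haxY* is ON in A.
Condition B:
Zn²⁺ is present, so LomA is inactive.
Mevalonate is present, so IrpY is active.
Homoserine is absent, so VelB is active.
No repressor is bound and VelB is active, so *haxV* is transcribed.
So HaxV is produced and active.
With repressor HaxV bound, *irpJ* is not transcribed.
So IrpJ is not produced.
DovN is produced constitutively and is active.
No repressor is bound and DovN is active, so *haxY* is transcribed.
→ *haxY* is ON in B.

both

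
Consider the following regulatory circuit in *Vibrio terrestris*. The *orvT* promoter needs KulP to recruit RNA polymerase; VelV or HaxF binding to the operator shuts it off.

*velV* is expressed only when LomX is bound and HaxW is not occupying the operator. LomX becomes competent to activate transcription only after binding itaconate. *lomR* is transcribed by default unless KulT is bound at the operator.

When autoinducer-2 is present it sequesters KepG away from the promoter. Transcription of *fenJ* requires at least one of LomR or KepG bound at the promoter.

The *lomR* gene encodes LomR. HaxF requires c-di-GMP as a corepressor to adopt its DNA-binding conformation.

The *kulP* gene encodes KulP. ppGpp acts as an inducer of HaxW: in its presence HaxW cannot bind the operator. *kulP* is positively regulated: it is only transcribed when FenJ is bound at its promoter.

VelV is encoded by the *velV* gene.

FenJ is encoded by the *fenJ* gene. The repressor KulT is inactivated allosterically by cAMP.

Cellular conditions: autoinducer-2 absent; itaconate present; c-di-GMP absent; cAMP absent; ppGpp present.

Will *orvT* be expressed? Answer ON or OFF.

OFF

cAMP is absent, so KulT is active.
With repressor KulT bound, *lomR* is not transcribed.
So LomR is not produced.
Autoinducer-2 is absent, so KepG is active.
Activator KepG is present, so *fenJ* is transcribed.
So FenJ is produced and active.
No repressor is bound and FenJ is active, so *kulP* is transcribed.
So KulP is produced and active.
Itaconate is present, so LomX is active.
ppGpp is present, so HaxW is inactive.
No repressor is bound and LomX is active, so *velV* is transcribed.
So VelV is produced and active.
c-di-GMP is absent, so HaxF is inactive.
With repressor VelV bound, *orvT* is not transcribed.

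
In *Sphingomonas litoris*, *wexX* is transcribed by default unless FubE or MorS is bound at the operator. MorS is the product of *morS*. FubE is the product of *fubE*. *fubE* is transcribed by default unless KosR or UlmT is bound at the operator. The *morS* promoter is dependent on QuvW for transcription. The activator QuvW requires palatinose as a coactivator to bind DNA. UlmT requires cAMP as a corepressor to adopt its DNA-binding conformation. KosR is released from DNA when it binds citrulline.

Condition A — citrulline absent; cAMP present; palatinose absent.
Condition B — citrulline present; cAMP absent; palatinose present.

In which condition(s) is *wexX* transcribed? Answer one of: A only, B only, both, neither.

A only

Condition A:
Citrulline is absent, so KosR is active.
cAMP is present, so UlmT is active.
With repressor KosR bound, *fubE* is not transcribed.
So FubE is not produced.
Palatinose is absent, so QuvW is inactive.
Required activator QuvW is absent, so *morS* is not transcribed.
So MorS is not produced.
With no repressor bound, *wexX* is transcribed.
→ *wexX* is ON in A.
Condition B:
Citrulline is present, so KosR is inactive.
cAMP is absent, so UlmT is inactive.
With no repressor bound, *fubE* is transcribed.
So FubE is produced and active.
Palatinose is present, so QuvW is active.
No repressor is bound and QuvW is active, so *morS* is transcribed.
So MorS is produced and active.
With repressor FubE bound, *wexX* is not transcribed.
→ *wexX* is OFF in B.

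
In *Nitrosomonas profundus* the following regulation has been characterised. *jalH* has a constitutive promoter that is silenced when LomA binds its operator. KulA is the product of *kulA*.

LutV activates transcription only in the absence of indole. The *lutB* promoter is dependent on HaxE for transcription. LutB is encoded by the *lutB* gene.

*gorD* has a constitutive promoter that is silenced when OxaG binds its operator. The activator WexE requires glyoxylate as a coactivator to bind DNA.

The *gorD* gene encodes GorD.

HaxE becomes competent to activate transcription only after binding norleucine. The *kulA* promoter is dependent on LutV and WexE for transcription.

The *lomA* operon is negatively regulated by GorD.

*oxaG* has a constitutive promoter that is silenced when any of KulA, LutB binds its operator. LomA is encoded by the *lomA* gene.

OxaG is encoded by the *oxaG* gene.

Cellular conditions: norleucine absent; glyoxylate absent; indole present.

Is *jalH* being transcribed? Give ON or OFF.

OFF

Indole is present, so LutV is inactive.
Glyoxylate is absent, so WexE is inactive.
Required activator LutV is absent, so *kulA* is not transcribed.
So KulA is not produced.
Norleucine is absent, so HaxE is inactive.
Required activator HaxE is absent, so *lutB* is not transcribed.
So LutB is not produced.
With no repressor bound, *oxaG* is transcribed.
So OxaG is produced and active.
With repressor OxaG bound, *gorD* is not transcribed.
So GorD is not produced.
With no repressor bound, *lomA* is transcribed.
So LomA is produced and active.
With repressor LomA bound, *jalH* is not transcribed.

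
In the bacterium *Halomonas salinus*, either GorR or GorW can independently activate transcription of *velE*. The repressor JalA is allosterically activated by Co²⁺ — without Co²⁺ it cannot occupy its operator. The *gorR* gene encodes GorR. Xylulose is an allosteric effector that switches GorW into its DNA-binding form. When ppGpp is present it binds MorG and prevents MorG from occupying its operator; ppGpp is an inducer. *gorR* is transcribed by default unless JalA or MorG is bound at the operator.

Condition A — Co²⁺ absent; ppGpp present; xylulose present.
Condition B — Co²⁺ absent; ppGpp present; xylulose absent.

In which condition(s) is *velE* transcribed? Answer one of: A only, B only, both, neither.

both

Condition A:
Co²⁺ is absent, so JalA is inactive.
ppGpp is present, so MorG is inactive.
With no repressor bound, *gorR* is transcribed.
So GorR is produced and active.
Xylulose is present, so GorW is active.
Activator GorR is present, so *velE* is transcribed.
→ *velE* is ON in A.
Condition B:
Co²⁺ is absent, so JalA is inactive.
ppGpp is present, so MorG is inactive.
With no repressor bound, *gorR* is transcribed.
So GorR is produced and active.
Xylulose is absent, so GorW is inactive.
Activator GorR is present, so *velE* is transcribed.
→ *velE* is ON in B.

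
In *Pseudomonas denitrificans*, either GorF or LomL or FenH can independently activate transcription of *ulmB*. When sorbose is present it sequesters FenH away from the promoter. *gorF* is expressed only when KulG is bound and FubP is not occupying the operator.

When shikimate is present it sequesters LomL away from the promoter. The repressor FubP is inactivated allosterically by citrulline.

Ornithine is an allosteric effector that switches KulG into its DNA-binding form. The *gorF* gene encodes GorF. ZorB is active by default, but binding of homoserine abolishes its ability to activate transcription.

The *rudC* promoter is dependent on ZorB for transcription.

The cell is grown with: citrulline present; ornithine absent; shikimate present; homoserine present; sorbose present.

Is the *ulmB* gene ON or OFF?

Ornithine is absent, so KulG is inactive.
Citrulline is present, so FubP is inactive.
Required activator KulG is absent, so *gorF* is not transcribed.
So GorF is not produced.
Shikimate is present, so LomL is inactive.
Sorbose is present, so FenH is inactive.
No activator is available at the *ulmB* promoter, so *ulmB* is not transcribed.

OFF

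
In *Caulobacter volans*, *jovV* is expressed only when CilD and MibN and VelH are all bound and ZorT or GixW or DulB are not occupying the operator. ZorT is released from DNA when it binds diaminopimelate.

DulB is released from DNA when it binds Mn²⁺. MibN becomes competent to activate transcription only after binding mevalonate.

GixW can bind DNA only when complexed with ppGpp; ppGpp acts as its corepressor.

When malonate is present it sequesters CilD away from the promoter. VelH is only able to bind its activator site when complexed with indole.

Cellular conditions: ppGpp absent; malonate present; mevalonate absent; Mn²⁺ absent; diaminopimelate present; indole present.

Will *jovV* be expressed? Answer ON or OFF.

OFF

Malonate is present, so CilD is inactive.
Mevalonate is absent, so MibN is inactive.
Indole is present, so VelH is active.
Diaminopimelate is present, so ZorT is inactive.
ppGpp is absent, so GixW is inactive.
Mn²⁺ is absent, so DulB is active.
With repressor DulB bound, *jovV* is not transcribed.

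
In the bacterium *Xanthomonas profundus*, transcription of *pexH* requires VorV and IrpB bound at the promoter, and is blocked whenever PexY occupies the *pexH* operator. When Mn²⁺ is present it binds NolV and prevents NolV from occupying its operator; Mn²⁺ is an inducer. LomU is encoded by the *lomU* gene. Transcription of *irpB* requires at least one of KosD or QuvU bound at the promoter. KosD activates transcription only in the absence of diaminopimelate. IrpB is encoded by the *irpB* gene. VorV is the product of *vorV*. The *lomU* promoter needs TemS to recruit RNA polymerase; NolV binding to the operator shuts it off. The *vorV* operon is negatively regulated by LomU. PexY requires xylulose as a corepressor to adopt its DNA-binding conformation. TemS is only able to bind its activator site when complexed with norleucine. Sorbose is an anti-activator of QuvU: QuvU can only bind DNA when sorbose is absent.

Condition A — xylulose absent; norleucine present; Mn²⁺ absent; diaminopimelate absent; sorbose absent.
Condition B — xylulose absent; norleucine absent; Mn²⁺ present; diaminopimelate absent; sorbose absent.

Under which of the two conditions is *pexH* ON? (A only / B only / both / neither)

both

Condition A:
Xylulose is absent, so PexY is inactive.
Norleucine is present, so TemS is active.
Mn²⁺ is absent, so NolV is active.
With repressor NolV bound, *lomU* is not transcribed.
So LomU is not produced.
With no repressor bound, *vorV* is transcribed.
So VorV is produced and active.
Diaminopimelate is absent, so KosD is active.
Sorbose is absent, so QuvU is active.
Activator KosD is present, so *irpB* is transcribed.
So IrpB is produced and active.
No repressor is bound and VorV and IrpB are active, so *pexH* is transcribed.
→ *pexH* is ON in A.
Condition B:
Xylulose is absent, so PexY is inactive.
Norleucine is absent, so TemS is inactive.
Mn²⁺ is present, so NolV is inactive.
Required activator TemS is absent, so *lomU* is not transcribed.
So LomU is not produced.
With no repressor bound, *vorV* is transcribed.
So VorV is produced and active.
Diaminopimelate is absent, so KosD is active.
Sorbose is absent, so QuvU is active.
Activator KosD is present, so *irpB* is transcribed.
So IrpB is produced and active.
No repressor is bound and VorV and IrpB are active, so *pexH* is transcribed.
→ *pexH* is ON in B.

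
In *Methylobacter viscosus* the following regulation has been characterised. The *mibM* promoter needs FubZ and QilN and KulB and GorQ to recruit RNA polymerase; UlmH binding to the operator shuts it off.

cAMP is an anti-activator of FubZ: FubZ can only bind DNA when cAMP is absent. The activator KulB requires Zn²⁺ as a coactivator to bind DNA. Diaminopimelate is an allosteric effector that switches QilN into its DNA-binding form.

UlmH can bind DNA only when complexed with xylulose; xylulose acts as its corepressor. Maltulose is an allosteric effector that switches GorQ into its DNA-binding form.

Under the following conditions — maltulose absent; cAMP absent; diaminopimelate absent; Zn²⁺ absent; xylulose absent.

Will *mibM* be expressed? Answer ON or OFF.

Xylulose is absent, so UlmH is inactive.
cAMP is absent, so FubZ is active.
Diaminopimelate is absent, so QilN is inactive.
Zn²⁺ is absent, so KulB is inactive.
Maltulose is absent, so GorQ is inactive.
Required activator QilN is absent, so *mibM* is not transcribed.

OFF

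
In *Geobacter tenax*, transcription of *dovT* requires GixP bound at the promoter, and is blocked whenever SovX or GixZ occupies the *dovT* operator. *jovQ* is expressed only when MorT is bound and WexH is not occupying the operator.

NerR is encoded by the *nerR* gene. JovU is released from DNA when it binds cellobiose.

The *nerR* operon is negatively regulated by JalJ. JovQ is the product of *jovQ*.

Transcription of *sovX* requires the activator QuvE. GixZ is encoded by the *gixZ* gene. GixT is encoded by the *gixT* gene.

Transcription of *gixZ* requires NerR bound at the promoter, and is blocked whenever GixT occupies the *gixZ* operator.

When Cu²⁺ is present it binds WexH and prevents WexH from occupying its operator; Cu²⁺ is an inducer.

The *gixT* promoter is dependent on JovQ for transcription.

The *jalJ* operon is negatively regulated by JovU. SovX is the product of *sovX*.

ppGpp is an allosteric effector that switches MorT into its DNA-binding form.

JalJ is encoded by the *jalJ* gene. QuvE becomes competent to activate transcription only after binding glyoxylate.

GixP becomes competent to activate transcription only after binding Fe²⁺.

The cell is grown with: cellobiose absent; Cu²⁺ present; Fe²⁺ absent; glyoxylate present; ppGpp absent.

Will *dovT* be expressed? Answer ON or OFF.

Glyoxylate is present, so QuvE is active.
No repressor is bound and QuvE is active, so *sovX* is transcribed.
So SovX is produced and active.
ppGpp is absent, so MorT is inactive.
Cu²⁺ is present, so WexH is inactive.
Required activator MorT is absent, so *jovQ* is not transcribed.
So JovQ is not produced.
Required activator JovQ is absent, so *gixT* is not transcribed.
So GixT is not produced.
Cellobiose is absent, so JovU is active.
With repressor JovU bound, *jalJ* is not transcribed.
So JalJ is not produced.
With no repressor bound, *nerR* is transcribed.
So NerR is produced and active.
No repressor is bound and NerR is active, so *gixZ* is transcribed.
So GixZ is produced and active.
Fe²⁺ is absent, so GixP is inactive.
With repressor SovX bound, *dovT* is not transcribed.

OFF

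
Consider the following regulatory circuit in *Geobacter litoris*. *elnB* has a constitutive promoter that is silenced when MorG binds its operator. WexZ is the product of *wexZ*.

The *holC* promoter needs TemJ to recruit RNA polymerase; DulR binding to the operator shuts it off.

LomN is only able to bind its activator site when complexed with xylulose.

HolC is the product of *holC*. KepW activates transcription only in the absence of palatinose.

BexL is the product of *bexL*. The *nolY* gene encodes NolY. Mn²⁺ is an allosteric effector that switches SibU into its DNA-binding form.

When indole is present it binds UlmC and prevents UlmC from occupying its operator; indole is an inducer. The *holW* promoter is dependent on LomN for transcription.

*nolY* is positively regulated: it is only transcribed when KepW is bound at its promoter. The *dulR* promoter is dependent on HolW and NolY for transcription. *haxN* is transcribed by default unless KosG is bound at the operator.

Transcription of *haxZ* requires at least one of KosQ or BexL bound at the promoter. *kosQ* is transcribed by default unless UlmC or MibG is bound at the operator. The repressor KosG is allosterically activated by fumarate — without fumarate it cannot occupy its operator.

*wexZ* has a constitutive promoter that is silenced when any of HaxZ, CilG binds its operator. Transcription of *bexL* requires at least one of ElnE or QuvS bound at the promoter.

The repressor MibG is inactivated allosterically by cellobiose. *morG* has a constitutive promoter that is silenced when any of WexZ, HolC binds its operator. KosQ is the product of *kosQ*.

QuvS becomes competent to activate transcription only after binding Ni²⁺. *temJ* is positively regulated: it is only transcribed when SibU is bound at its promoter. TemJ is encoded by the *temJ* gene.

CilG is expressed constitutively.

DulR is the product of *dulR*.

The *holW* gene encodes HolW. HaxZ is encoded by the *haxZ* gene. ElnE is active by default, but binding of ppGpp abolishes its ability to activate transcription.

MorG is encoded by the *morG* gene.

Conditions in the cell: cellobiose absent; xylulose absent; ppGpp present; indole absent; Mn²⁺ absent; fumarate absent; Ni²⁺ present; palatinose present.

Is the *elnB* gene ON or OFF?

OFF

Indole is absent, so UlmC is active.
Cellobiose is absent, so MibG is active.
With repressor UlmC bound, *kosQ* is not transcribed.
So KosQ is not produced.
ppGpp is present, so ElnE is inactive.
Ni²⁺ is present, so QuvS is active.
Activator QuvS is present, so *bexL* is transcribed.
So BexL is produced and active.
Activator BexL is present, so *haxZ* is transcribed.
So HaxZ is produced and active.
CilG is produced constitutively and is active.
With repressor HaxZ bound, *wexZ* is not transcribed.
So WexZ is not produced.
Xylulose is absent, so LomN is inactive.
Required activator LomN is absent, so *holW* is not transcribed.
So HolW is not produced.
Palatinose is present, so KepW is inactive.
Required activator KepW is absent, so *nolY* is not transcribed.
So NolY is not produced.
Required activator HolW is absent, so *dulR* is not transcribed.
So DulR is not produced.
Mn²⁺ is absent, so SibU is inactive.
Required activator SibU is absent, so *temJ* is not transcribed.
So TemJ is not produced.
Required activator TemJ is absent, so *holC* is not transcribed.
So HolC is not produced.
With no repressor bound, *morG* is transcribed.
So MorG is produced and active.
With repressor MorG bound, *elnB* is not transcribed.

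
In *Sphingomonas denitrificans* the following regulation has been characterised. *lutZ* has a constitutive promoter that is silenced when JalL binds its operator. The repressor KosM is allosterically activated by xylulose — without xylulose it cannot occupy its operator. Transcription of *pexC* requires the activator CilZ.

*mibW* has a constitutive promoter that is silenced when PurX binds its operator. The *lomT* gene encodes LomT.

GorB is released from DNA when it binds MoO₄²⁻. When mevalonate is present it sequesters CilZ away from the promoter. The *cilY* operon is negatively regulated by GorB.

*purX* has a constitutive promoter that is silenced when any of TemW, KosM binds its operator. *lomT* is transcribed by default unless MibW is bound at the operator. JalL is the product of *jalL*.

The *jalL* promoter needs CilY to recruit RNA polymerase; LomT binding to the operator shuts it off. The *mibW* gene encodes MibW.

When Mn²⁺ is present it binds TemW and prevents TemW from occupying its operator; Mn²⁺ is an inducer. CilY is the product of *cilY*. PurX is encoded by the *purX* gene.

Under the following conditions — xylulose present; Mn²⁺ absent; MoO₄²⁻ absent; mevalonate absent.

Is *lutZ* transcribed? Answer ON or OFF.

ON

Mn²⁺ is absent, so TemW is active.
Xylulose is present, so KosM is active.
With repressor TemW bound, *purX* is not transcribed.
So PurX is not produced.
With no repressor bound, *mibW* is transcribed.
So MibW is produced and active.
With repressor MibW bound, *lomT* is not transcribed.
So LomT is not produced.
MoO₄²⁻ is absent, so GorB is active.
With repressor GorB bound, *cilY* is not transcribed.
So CilY is not produced.
Required activator CilY is absent, so *jalL* is not transcribed.
So JalL is not produced.
With no repressor bound, *lutZ* is transcribed.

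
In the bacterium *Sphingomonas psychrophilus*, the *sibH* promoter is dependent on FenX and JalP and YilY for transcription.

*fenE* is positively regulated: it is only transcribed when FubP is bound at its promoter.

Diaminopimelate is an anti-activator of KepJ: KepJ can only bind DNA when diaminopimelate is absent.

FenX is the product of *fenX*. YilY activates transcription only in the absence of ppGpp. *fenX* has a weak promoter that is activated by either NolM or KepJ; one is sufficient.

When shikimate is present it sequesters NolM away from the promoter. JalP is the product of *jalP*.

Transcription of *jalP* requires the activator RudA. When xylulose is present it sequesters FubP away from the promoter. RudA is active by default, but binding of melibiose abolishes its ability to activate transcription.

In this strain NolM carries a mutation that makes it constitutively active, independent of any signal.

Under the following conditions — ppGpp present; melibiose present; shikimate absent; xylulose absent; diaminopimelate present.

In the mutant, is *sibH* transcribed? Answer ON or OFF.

NolM is constitutively active in this strain.
Diaminopimelate is present, so KepJ is inactive.
Activator NolM is present, so *fenX* is transcribed.
So FenX is produced and active.
Melibiose is present, so RudA is inactive.
Required activator RudA is absent, so *jalP* is not transcribed.
So JalP is not produced.
ppGpp is present, so YilY is inactive.
Required activator JalP is absent, so *sibH* is not transcribed.

OFF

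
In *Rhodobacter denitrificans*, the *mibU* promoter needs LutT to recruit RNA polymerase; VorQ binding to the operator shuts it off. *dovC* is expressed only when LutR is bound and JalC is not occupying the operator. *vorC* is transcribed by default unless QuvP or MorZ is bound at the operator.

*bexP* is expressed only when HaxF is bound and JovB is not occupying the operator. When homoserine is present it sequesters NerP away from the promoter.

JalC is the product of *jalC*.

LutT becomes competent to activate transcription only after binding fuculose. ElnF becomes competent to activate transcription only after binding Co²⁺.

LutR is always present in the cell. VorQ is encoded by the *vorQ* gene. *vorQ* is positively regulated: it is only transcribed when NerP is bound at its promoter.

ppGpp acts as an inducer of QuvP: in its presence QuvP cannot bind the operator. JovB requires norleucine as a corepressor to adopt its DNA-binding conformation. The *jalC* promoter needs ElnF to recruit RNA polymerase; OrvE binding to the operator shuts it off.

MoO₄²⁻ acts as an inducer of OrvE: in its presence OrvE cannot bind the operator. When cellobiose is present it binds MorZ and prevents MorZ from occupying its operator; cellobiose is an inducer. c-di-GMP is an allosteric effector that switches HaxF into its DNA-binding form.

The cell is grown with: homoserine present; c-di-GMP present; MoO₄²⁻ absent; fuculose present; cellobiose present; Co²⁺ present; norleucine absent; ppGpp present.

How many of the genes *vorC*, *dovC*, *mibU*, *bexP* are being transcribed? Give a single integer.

ppGpp is present, so QuvP is inactive.
Cellobiose is present, so MorZ is inactive.
With no repressor bound, *vorC* is transcribed.
→ *vorC* is ON.
LutR is produced constitutively and is active.
Co²⁺ is present, so ElnF is active.
MoO₄²⁻ is absent, so OrvE is active.
With repressor OrvE bound, *jalC* is not transcribed.
So JalC is not produced.
No repressor is bound and LutR is active, so *dovC* is transcribed.
→ *dovC* is ON.
Homoserine is present, so NerP is inactive.
Required activator NerP is absent, so *vorQ* is not transcribed.
So VorQ is not produced.
Fuculose is present, so LutT is active.
No repressor is bound and LutT is active, so *mibU* is transcribed.
→ *mibU* is ON.
Norleucine is absent, so JovB is inactive.
c-di-GMP is present, so HaxF is active.
No repressor is bound and HaxF is active, so *bexP* is transcribed.
→ *bexP* is ON.
4 of the 4 genes are transcribed.

4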